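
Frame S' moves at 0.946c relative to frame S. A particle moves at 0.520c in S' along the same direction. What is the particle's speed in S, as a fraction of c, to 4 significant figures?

Relativistic velocity addition: u = (u' + v)/(1 + u'v/c²)
= (0.520 + 0.946)/(1 + 0.520×0.946) = 1.466/1.49192 = 0.9826

u ≈ 0.9826c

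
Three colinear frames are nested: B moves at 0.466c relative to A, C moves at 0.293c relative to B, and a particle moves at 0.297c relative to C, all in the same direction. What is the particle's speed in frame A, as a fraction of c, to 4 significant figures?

Compose boost 2: (0.293 + 0.466)/(1 + 0.293×0.466) = 0.7590/1.13654 = 0.667818
Compose boost 3: (0.297 + 0.667818)/(1 + 0.297×0.667818) = 0.964818/1.19834 = 0.8051

u ≈ 0.8051c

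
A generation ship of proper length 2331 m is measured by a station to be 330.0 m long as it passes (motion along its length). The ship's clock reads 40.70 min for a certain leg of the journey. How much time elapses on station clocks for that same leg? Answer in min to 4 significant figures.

Δt ≈ 287.5 min

Length contraction ⇒ γ = L₀/L = 2331/330.0 = 7.06364
Time dilation: Δt = γτ₀ = 7.06364 × 40.70 min = 287.5 min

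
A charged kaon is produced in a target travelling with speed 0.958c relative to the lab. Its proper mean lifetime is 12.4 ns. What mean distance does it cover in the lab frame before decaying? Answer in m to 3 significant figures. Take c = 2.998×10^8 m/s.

d ≈ 12.4 m

γ = 1/√(1 − 0.958²) = 3.4871
Dilated lifetime: Δt = γτ₀ = 3.4871 × 12.4 ns = 43.240 ns
d = vΔt = 0.958c × 43.240 ns = 2.8721×10^8 m/s × 4.3240×10^-8 s = 12.4 m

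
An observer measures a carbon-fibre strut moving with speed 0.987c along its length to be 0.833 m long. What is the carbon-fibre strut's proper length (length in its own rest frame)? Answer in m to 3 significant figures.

L₀ ≈ 5.18 m

γ = 1/√(1 − 0.987²) = 6.2220
L₀ = γL = 6.2220 × 0.833 = 5.18 m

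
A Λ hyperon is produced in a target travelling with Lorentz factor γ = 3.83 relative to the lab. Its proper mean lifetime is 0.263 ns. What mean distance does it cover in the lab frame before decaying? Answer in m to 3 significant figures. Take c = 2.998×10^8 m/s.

β = √(1 − 1/γ²) = √(1 − 1/3.83²) = 0.96531
Dilated lifetime: Δt = γτ₀ = 3.83 × 0.263 ns = 1.0073 ns
d = vΔt = 0.96531c × 1.0073 ns = 2.8940×10^8 m/s × 1.0073×10^-9 s = 0.292 m

d ≈ 0.292 m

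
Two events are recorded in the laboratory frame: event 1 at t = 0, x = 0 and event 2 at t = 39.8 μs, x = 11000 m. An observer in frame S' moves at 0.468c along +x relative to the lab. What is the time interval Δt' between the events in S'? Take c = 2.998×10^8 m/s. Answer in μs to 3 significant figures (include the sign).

γ = 1/√(1 − 0.468²) = 1.1316
Δt' = γ(Δt − vΔx/c²) = 1.1316 × (39.8 μs − 0.468×11000 m / (2.998×10^8 m/s))
= 1.1316 × (22.629 μs) = 25.6 μs

Δt' ≈ 25.6 μs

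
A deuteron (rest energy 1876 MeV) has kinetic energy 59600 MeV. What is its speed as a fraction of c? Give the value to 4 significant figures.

γ = 1 + K/(m₀c²) = 1 + 59600/1876 = 32.7697
β = √(1 − 1/γ²) = 0.9995

β ≈ 0.9995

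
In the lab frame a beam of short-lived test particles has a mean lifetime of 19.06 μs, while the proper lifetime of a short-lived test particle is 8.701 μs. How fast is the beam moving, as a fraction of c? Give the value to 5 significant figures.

β ≈ 0.88972

γ = Δt/τ₀ = 19.06/8.701 = 2.190553
β = √(1 − 1/γ²) = √(1 − 1/2.190553²) = 0.88972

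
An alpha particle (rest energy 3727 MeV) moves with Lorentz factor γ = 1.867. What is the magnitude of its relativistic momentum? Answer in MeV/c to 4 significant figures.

β = √(1 − 1/γ²) = √(1 − 1/1.867²) = 0.844460
p = γβm₀c = 1.867 × 0.844460 × 3727 MeV/c = 5876 MeV/c

p ≈ 5876 MeV/c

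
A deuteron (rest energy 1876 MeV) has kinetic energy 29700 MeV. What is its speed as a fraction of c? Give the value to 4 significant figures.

β ≈ 0.9982

γ = 1 + K/(m₀c²) = 1 + 29700/1876 = 16.8316
β = √(1 − 1/γ²) = 0.9982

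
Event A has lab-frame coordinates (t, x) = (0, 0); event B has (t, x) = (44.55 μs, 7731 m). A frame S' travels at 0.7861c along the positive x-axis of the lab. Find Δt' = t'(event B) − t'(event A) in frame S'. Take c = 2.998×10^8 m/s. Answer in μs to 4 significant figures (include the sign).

Δt' ≈ 39.28 μs

γ = 1/√(1 − 0.7861²) = 1.61786
Δt' = γ(Δt − vΔx/c²) = 1.61786 × (44.55 μs − 0.7861×7731 m / (2.998×10^8 m/s))
= 1.61786 × (24.2787 μs) = 39.28 μs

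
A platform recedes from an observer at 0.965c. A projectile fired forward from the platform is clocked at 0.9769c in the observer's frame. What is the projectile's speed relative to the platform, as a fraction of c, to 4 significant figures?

u' ≈ 0.2077c

Inverse velocity addition: u' = (u − v)/(1 − uv/c²)
= (0.9769 − 0.965)/(1 − 0.9769×0.965) = 0.01190/0.0572915 = 0.2077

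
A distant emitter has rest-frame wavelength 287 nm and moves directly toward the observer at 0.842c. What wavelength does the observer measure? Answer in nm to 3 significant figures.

Relativistic Doppler: λ_obs = λ_src √((1−β)/(1+β))
= 287 × √(0.15800/1.8420) = 287 × 0.29288 = 84.1 nm

λ_obs ≈ 84.1 nm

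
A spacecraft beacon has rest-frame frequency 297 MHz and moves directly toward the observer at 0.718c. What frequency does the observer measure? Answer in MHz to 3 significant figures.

Relativistic Doppler: f_obs = f_src √((1+β)/(1−β))
= 297 × √(1.7180/0.28200) = 297 × 2.4682 = 733 MHz

f_obs ≈ 733 MHz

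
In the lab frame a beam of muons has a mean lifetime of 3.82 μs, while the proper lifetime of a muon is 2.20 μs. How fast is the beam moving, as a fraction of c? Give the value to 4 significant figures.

γ = Δt/τ₀ = 3.82/2.20 = 1.73636
β = √(1 − 1/γ²) = √(1 − 1/1.73636²) = 0.8175

β ≈ 0.8175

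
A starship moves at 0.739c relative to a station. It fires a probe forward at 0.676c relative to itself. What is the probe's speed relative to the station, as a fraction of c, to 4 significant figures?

u ≈ 0.9436c

Relativistic velocity addition: u = (u' + v)/(1 + u'v/c²)
= (0.676 + 0.739)/(1 + 0.676×0.739) = 1.415/1.49956 = 0.9436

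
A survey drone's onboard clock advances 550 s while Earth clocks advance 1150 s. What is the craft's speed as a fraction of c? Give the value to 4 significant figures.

γ = Δt/τ₀ = 1150/550 = 2.09091
β = √(1 − 1/γ²) = √(1 − 1/2.09091²) = 0.8782

β ≈ 0.8782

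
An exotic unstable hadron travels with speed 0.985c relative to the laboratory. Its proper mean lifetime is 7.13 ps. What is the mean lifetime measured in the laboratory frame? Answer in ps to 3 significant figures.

Δt ≈ 41.3 ps

γ = 1/√(1 − 0.985²) = 5.7953
Time dilation: Δt = γτ₀ = 5.7953 × 7.13 ps = 41.3 ps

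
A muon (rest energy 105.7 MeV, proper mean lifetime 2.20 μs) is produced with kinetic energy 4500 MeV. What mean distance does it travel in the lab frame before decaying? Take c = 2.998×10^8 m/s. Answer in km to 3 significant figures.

γ = 1 + K/(m₀c²) = 1 + 4500/105.7 = 43.573
β = √(1 − 1/γ²) = 0.99974
Dilated lifetime: γτ₀ = 43.573 × 2.20 μs = 95.861 μs
d = βc·γτ₀ = 0.99974 × (2.998×10^8 m/s) × 9.5861×10^-5 s = 28.7 km

d ≈ 28.7 km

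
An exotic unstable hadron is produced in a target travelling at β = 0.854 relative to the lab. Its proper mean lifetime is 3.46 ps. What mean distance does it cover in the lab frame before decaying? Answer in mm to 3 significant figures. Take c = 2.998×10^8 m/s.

γ = 1/√(1 − 0.854²) = 1.9221
Dilated lifetime: Δt = γτ₀ = 1.9221 × 3.46 ps = 6.6504 ps
d = vΔt = 0.854c × 6.6504 ps = 2.5603×10^8 m/s × 6.6504×10^-12 s = 1.70 mm

d ≈ 1.70 mm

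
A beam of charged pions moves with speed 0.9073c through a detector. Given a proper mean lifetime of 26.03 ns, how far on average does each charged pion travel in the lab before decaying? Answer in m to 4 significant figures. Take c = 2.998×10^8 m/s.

d ≈ 16.84 m

γ = 1/√(1 − 0.9073²) = 2.37821
Dilated lifetime: Δt = γτ₀ = 2.37821 × 26.03 ns = 61.9049 ns
d = vΔt = 0.9073c × 61.9049 ns = 2.72009×10^8 m/s × 6.19049×10^-8 s = 16.84 m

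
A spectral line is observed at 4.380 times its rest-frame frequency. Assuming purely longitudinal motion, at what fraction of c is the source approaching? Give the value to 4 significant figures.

β ≈ 0.9009

f_obs/f_src = √((1+β)/(1−β)) = 4.380  ⇒  (1+β)/(1−β) = 19.1844
β = |1 − D²|/(1 + D²) = |1 − 19.1844|/(1 + 19.1844) = 0.9009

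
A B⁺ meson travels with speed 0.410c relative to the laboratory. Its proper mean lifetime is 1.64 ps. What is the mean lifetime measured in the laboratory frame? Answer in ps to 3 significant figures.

Δt ≈ 1.80 ps

γ = 1/√(1 − 0.410²) = 1.0964
Time dilation: Δt = γτ₀ = 1.0964 × 1.64 ps = 1.80 ps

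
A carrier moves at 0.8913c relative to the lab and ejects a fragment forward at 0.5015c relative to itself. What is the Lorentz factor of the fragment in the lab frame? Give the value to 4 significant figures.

γ ≈ 3.689

u_lab = (0.5015 + 0.8913)/(1 + 0.5015×0.8913) = 1.3928/1.446987 = 0.9625519
γ = 1/√(1 − 0.9625519²) = 3.689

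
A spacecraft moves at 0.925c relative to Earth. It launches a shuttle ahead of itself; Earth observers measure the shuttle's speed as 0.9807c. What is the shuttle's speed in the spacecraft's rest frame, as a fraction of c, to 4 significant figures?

u' ≈ 0.5999c

Inverse velocity addition: u' = (u − v)/(1 − uv/c²)
= (0.9807 − 0.925)/(1 − 0.9807×0.925) = 0.05570/0.0928525 = 0.5999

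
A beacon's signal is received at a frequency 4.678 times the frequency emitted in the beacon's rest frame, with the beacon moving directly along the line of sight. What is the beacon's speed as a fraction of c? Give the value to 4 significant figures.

f_obs/f_src = √((1+β)/(1−β)) = 4.678  ⇒  (1+β)/(1−β) = 21.8837
β = |1 − D²|/(1 + D²) = |1 − 21.8837|/(1 + 21.8837) = 0.9126

β ≈ 0.9126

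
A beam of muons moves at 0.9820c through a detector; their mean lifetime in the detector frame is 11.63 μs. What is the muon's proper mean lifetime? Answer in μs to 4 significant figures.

τ₀ ≈ 2.197 μs

γ = 1/√(1 − 0.9820²) = 5.29434
Proper time: τ₀ = Δt/γ = 11.63/5.29434 = 2.197 μs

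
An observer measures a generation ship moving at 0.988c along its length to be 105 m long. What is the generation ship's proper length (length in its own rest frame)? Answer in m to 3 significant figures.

L₀ ≈ 680 m

γ = 1/√(1 − 0.988²) = 6.4744
L₀ = γL = 6.4744 × 105 = 680 m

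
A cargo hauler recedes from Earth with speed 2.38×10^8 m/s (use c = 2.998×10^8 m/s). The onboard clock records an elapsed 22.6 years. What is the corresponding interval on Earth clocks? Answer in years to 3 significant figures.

β = v/c = 2.38×10^8 / 2.998×10^8 = 0.79386
γ = 1/√(1 − 0.79386²) = 1.6445
Time dilation: Δt = γτ₀ = 1.6445 × 22.6 years = 37.2 years

Δt ≈ 37.2 years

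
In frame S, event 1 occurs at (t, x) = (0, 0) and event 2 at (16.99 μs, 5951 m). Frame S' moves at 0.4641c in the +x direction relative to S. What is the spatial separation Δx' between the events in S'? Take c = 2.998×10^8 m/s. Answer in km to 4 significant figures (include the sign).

Δx' ≈ 4.050 km

γ = 1/√(1 − 0.4641²) = 1.12894
Δx' = γ(Δx − vΔt) = 1.12894 × (5951 m − 0.4641×(2.998×10^8 m/s)×16.99×10^-6 s)
= 1.12894 × (3587.06 m) = 4.050 km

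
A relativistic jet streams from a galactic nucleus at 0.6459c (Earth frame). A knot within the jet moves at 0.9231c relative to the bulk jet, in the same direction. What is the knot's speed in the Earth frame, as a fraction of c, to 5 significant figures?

Relativistic velocity addition: u = (u' + v)/(1 + u'v/c²)
= (0.9231 + 0.6459)/(1 + 0.9231×0.6459) = 1.5690/1.596230 = 0.98294

u ≈ 0.98294c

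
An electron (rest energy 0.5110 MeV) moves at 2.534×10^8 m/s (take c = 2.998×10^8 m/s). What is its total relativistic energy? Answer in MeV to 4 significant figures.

β = v/c = 2.534×10^8 / 2.998×10^8 = 0.845230
γ = 1/√(1 − 0.845230²) = 1.87125
E = γm₀c² = 1.87125 × 0.5110 MeV = 0.9562 MeV

E ≈ 0.9562 MeV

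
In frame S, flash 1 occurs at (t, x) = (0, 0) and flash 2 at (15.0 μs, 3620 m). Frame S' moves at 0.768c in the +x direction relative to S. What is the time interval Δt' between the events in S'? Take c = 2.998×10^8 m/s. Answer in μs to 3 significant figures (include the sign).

Δt' ≈ 8.94 μs

γ = 1/√(1 − 0.768²) = 1.5614
Δt' = γ(Δt − vΔx/c²) = 1.5614 × (15.0 μs − 0.768×3620 m / (2.998×10^8 m/s))
= 1.5614 × (5.7266 μs) = 8.94 μs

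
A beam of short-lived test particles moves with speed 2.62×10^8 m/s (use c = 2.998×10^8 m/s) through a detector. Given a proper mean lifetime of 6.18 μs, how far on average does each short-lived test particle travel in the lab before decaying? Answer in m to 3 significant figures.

d ≈ 3330 m

β = v/c = 2.62×10^8 / 2.998×10^8 = 0.87392
γ = 1/√(1 − 0.87392²) = 2.0573
Dilated lifetime: Δt = γτ₀ = 2.0573 × 6.18 μs = 12.714 μs
d = vΔt = 0.87392c × 12.714 μs = 2.6200×10^8 m/s × 1.2714×10^-5 s = 3330 m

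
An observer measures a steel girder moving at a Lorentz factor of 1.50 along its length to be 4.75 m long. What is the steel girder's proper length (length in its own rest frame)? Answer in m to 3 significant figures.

γ = 1.50 (given)
L₀ = γL = 1.50 × 4.75 = 7.12 m

L₀ ≈ 7.12 m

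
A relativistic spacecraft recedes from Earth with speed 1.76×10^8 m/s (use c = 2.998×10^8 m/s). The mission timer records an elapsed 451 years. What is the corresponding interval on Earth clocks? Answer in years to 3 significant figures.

Δt ≈ 557 years

β = v/c = 1.76×10^8 / 2.998×10^8 = 0.58706
γ = 1/√(1 − 0.58706²) = 1.2353
Time dilation: Δt = γτ₀ = 1.2353 × 451 years = 557 years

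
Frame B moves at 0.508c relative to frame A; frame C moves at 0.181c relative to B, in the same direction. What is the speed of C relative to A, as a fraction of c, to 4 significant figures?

u ≈ 0.6310c

Compose boost 2: (0.181 + 0.508)/(1 + 0.181×0.508) = 0.6890/1.09195 = 0.6310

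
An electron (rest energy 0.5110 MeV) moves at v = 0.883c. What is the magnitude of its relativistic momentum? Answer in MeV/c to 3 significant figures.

p ≈ 0.961 MeV/c

γ = 1/√(1 − 0.883²) = 2.1305
p = γβm₀c = 2.1305 × 0.883 × 0.5110 MeV/c = 0.961 MeV/c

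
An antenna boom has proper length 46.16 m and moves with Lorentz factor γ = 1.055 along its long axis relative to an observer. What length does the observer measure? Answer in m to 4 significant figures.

L ≈ 43.75 m

γ = 1.055 (given)
Length contraction: L = L₀/γ = 46.16/1.055 = 43.75 m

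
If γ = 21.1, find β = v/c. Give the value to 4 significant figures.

β = √(1 − 1/γ²) = √(1 − 1/21.1²) = √(0.997754) = 0.9989

β ≈ 0.9989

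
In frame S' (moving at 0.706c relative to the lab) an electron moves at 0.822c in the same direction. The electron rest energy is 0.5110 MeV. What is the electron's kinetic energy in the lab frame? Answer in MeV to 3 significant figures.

K ≈ 1.49 MeV

u_lab = (0.822 + 0.706)/(1 + 0.822×0.706) = 0.966885
γ = 1/√(1 − 0.966885²) = 3.9183
K = (γ − 1)m₀c² = (3.9183 − 1) × 0.5110 = 2.9183 × 0.5110 = 1.49 MeV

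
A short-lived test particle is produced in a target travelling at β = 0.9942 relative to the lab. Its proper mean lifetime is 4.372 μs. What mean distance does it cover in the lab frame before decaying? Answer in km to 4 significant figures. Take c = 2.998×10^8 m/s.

γ = 1/√(1 − 0.9942²) = 9.29826
Dilated lifetime: Δt = γτ₀ = 9.29826 × 4.372 μs = 40.6520 μs
d = vΔt = 0.9942c × 40.6520 μs = 2.98061×10^8 m/s × 4.06520×10^-5 s = 12.12 km

d ≈ 12.12 km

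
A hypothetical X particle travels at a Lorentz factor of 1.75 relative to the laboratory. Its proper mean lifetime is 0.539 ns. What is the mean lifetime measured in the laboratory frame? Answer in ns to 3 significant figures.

Δt ≈ 0.943 ns

γ = 1.75 (given)
Time dilation: Δt = γτ₀ = 1.75 × 0.539 ns = 0.943 ns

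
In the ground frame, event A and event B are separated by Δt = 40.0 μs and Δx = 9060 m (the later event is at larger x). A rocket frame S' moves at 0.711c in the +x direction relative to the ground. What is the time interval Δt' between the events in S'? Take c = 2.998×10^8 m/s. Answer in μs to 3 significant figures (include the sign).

Δt' ≈ 26.3 μs

γ = 1/√(1 − 0.711²) = 1.4221
Δt' = γ(Δt − vΔx/c²) = 1.4221 × (40.0 μs − 0.711×9060 m / (2.998×10^8 m/s))
= 1.4221 × (18.513 μs) = 26.3 μs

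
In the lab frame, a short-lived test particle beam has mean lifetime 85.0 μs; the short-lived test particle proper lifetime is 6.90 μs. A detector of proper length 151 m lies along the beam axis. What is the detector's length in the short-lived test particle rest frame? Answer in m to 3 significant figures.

Time dilation ⇒ γ = Δt/τ₀ = 85.0/6.90 = 12.319
Length contraction: L = L₀/γ = 151/12.319 = 12.3 m

L ≈ 12.3 m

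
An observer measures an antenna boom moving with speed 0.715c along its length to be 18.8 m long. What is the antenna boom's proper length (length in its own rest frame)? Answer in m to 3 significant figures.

γ = 1/√(1 − 0.715²) = 1.4304
L₀ = γL = 1.4304 × 18.8 = 26.9 m

L₀ ≈ 26.9 m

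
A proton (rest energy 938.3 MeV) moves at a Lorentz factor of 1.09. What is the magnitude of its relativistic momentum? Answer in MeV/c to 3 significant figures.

p ≈ 407 MeV/c

β = √(1 − 1/γ²) = √(1 − 1/1.09²) = 0.39789
p = γβm₀c = 1.09 × 0.39789 × 938.3 MeV/c = 407 MeV/c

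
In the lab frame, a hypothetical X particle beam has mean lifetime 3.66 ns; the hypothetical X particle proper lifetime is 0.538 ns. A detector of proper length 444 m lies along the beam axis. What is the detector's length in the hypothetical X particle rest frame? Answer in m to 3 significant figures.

L ≈ 65.3 m

Time dilation ⇒ γ = Δt/τ₀ = 3.66/0.538 = 6.8030
Length contraction: L = L₀/γ = 444/6.8030 = 65.3 m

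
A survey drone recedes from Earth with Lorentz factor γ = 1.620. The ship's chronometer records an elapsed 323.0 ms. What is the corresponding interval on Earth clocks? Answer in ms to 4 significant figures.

γ = 1.620 (given)
Time dilation: Δt = γτ₀ = 1.620 × 323.0 ms = 523.3 ms

Δt ≈ 523.3 ms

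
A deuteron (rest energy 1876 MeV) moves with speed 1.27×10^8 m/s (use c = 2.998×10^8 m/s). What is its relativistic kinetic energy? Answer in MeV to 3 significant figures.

β = v/c = 1.27×10^8 / 2.998×10^8 = 0.42362
γ = 1/√(1 − 0.42362²) = 1.1039
K = (γ − 1)m₀c² = (1.1039 − 1) × 1876 MeV = 0.10395 × 1876 MeV = 195 MeV

K ≈ 195 MeV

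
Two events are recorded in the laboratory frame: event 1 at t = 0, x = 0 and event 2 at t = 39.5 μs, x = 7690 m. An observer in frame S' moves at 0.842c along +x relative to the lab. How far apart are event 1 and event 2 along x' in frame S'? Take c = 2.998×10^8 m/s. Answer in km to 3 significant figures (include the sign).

Δx' ≈ -4.23 km

γ = 1/√(1 − 0.842²) = 1.8536
Δx' = γ(Δx − vΔt) = 1.8536 × (7690 m − 0.842×(2.998×10^8 m/s)×39.5×10^-6 s)
= 1.8536 × (-2281.0 m) = -4.23 km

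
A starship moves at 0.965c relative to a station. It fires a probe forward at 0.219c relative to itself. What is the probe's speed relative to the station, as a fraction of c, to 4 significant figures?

Relativistic velocity addition: u = (u' + v)/(1 + u'v/c²)
= (0.219 + 0.965)/(1 + 0.219×0.965) = 1.184/1.21134 = 0.9774

u ≈ 0.9774c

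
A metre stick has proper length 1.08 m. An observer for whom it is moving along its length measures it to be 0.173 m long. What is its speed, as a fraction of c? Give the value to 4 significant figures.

γ = L₀/L = 1.08/0.173 = 6.24277
β = √(1 − 1/γ²) = 0.9871

β ≈ 0.9871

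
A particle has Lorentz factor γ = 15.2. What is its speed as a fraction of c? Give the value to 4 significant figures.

β = √(1 − 1/γ²) = √(1 − 1/15.2²) = √(0.995672) = 0.9978

β ≈ 0.9978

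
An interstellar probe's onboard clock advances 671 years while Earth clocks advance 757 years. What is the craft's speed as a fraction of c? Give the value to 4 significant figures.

γ = Δt/τ₀ = 757/671 = 1.12817
β = √(1 − 1/γ²) = √(1 − 1/1.12817²) = 0.4629

β ≈ 0.4629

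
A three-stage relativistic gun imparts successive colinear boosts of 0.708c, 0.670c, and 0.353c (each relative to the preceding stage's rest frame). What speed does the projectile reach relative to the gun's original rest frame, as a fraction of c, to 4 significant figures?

u ≈ 0.9682c

Compose boost 2: (0.670 + 0.708)/(1 + 0.670×0.708) = 1.378/1.47436 = 0.934643
Compose boost 3: (0.353 + 0.934643)/(1 + 0.353×0.934643) = 1.28764/1.32993 = 0.9682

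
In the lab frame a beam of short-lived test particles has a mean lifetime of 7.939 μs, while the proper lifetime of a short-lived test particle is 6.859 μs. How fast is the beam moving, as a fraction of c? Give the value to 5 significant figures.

γ = Δt/τ₀ = 7.939/6.859 = 1.157457
β = √(1 − 1/γ²) = √(1 − 1/1.157457²) = 0.50356

β ≈ 0.50356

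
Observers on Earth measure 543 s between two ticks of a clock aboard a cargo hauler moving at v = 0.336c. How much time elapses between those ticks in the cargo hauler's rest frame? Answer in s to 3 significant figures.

γ = 1/√(1 − 0.336²) = 1.0617
Proper time: τ₀ = Δt/γ = 543/1.0617 = 511 s

τ₀ ≈ 511 s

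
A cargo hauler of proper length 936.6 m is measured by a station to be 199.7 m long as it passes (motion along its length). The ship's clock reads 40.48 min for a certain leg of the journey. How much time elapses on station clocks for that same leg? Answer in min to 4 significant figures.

Δt ≈ 189.9 min

Length contraction ⇒ γ = L₀/L = 936.6/199.7 = 4.69004
Time dilation: Δt = γτ₀ = 4.69004 × 40.48 min = 189.9 min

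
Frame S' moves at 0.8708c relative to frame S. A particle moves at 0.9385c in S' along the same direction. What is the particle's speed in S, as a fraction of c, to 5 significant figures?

Relativistic velocity addition: u = (u' + v)/(1 + u'v/c²)
= (0.9385 + 0.8708)/(1 + 0.9385×0.8708) = 1.8093/1.817246 = 0.99563

u ≈ 0.99563c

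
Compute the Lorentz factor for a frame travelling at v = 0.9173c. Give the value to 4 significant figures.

γ ≈ 2.511

γ = 1/√(1 − β²) = 1/√(1 − 0.9173²) = 1/√(0.158561) = 2.511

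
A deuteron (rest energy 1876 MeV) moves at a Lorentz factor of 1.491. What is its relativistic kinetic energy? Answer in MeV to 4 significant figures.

K ≈ 921.1 MeV

γ = 1.491 (given)
K = (γ − 1)m₀c² = (1.491 − 1) × 1876 MeV = 0.491000 × 1876 MeV = 921.1 MeV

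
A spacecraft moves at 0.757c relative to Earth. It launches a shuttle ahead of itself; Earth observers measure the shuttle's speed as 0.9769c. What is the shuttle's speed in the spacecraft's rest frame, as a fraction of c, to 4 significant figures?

u' ≈ 0.8442c

Inverse velocity addition: u' = (u − v)/(1 − uv/c²)
= (0.9769 − 0.757)/(1 − 0.9769×0.757) = 0.2199/0.260487 = 0.8442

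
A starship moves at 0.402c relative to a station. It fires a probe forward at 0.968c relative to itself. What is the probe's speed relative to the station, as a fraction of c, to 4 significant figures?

u ≈ 0.9862c

Relativistic velocity addition: u = (u' + v)/(1 + u'v/c²)
= (0.968 + 0.402)/(1 + 0.968×0.402) = 1.370/1.38914 = 0.9862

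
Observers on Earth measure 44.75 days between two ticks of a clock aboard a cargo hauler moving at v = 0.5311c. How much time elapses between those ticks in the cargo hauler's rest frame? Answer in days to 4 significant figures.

τ₀ ≈ 37.92 days

γ = 1/√(1 − 0.5311²) = 1.18021
Proper time: τ₀ = Δt/γ = 44.75/1.18021 = 37.92 days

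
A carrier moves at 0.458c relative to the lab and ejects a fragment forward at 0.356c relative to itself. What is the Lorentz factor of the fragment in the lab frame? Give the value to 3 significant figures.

γ ≈ 1.40

u_lab = (0.356 + 0.458)/(1 + 0.356×0.458) = 0.8140/1.16305 = 0.699885
γ = 1/√(1 − 0.699885²) = 1.40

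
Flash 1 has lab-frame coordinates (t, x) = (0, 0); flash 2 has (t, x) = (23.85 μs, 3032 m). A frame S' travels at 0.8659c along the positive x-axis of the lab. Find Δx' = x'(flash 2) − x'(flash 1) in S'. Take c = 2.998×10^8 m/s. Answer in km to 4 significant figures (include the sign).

γ = 1/√(1 − 0.8659²) = 1.99913
Δx' = γ(Δx − vΔt) = 1.99913 × (3032 m − 0.8659×(2.998×10^8 m/s)×23.85×10^-6 s)
= 1.99913 × (-3159.38 m) = -6.316 km

Δx' ≈ -6.316 km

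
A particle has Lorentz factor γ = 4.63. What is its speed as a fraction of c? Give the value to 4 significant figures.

β ≈ 0.9764

β = √(1 − 1/γ²) = √(1 − 1/4.63²) = √(0.953351) = 0.9764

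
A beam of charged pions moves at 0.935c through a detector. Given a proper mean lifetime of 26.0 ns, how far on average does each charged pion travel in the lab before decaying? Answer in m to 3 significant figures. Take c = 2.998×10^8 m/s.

d ≈ 20.6 m

γ = 1/√(1 − 0.935²) = 2.8197
Dilated lifetime: Δt = γτ₀ = 2.8197 × 26.0 ns = 73.312 ns
d = vΔt = 0.935c × 73.312 ns = 2.8031×10^8 m/s × 7.3312×10^-8 s = 20.6 m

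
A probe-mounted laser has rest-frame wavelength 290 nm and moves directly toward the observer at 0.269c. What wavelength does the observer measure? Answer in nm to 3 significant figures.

Relativistic Doppler: λ_obs = λ_src √((1−β)/(1+β))
= 290 × √(0.73100/1.2690) = 290 × 0.75898 = 220 nm

λ_obs ≈ 220 nm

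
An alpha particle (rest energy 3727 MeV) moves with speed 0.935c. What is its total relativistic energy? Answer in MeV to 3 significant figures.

γ = 1/√(1 − 0.935²) = 2.8197
E = γm₀c² = 2.8197 × 3727 MeV = 10500 MeV

E ≈ 10500 MeV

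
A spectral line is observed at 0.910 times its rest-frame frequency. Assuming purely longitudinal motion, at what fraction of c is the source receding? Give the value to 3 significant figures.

β ≈ 0.0940

f_obs/f_src = √((1−β)/(1+β)) = 0.910  ⇒  (1−β)/(1+β) = 0.82810
β = |1 − D²|/(1 + D²) = |1 − 0.82810|/(1 + 0.82810) = 0.0940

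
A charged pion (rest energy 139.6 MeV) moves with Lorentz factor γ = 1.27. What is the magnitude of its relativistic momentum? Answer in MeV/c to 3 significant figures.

β = √(1 − 1/γ²) = √(1 − 1/1.27²) = 0.61644
p = γβm₀c = 1.27 × 0.61644 × 139.6 MeV/c = 109 MeV/c

p ≈ 109 MeV/c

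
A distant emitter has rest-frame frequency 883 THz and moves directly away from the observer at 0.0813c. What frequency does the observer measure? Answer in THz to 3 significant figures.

f_obs ≈ 814 THz

Relativistic Doppler: f_obs = f_src √((1−β)/(1+β))
= 883 × √(0.91870/1.0813) = 883 × 0.92175 = 814 THz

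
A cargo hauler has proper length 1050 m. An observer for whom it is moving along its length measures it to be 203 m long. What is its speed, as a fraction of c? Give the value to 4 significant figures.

β ≈ 0.9811

γ = L₀/L = 1050/203 = 5.17241
β = √(1 − 1/γ²) = 0.9811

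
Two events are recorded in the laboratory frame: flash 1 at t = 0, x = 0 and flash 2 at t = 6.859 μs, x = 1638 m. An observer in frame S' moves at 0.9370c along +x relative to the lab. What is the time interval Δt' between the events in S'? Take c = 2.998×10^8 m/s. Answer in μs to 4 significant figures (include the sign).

γ = 1/√(1 − 0.9370²) = 2.86263
Δt' = γ(Δt − vΔx/c²) = 2.86263 × (6.859 μs − 0.9370×1638 m / (2.998×10^8 m/s))
= 2.86263 × (1.73957 μs) = 4.980 μs

Δt' ≈ 4.980 μs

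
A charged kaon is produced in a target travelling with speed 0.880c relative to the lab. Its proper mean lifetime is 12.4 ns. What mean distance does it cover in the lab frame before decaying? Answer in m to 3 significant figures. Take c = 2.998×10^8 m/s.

d ≈ 6.89 m

γ = 1/√(1 − 0.880²) = 2.1054
Dilated lifetime: Δt = γτ₀ = 2.1054 × 12.4 ns = 26.107 ns
d = vΔt = 0.880c × 26.107 ns = 2.6382×10^8 m/s × 2.6107×10^-8 s = 6.89 m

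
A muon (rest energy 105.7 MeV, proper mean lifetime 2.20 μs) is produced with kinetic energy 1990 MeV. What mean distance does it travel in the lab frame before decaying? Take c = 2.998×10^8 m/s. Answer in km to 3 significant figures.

d ≈ 13.1 km

γ = 1 + K/(m₀c²) = 1 + 1990/105.7 = 19.827
β = √(1 − 1/γ²) = 0.99873
Dilated lifetime: γτ₀ = 19.827 × 2.20 μs = 43.619 μs
d = βc·γτ₀ = 0.99873 × (2.998×10^8 m/s) × 4.3619×10^-5 s = 13.1 km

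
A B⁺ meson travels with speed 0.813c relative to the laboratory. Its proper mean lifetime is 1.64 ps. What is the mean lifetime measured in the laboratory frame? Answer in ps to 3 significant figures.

Δt ≈ 2.82 ps

γ = 1/√(1 − 0.813²) = 1.7174
Time dilation: Δt = γτ₀ = 1.7174 × 1.64 ps = 2.82 ps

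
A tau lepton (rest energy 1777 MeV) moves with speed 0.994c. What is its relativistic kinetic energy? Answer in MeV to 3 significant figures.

K ≈ 14500 MeV

γ = 1/√(1 − 0.994²) = 9.1424
K = (γ − 1)m₀c² = (9.1424 − 1) × 1777 MeV = 8.1424 × 1777 MeV = 14500 MeV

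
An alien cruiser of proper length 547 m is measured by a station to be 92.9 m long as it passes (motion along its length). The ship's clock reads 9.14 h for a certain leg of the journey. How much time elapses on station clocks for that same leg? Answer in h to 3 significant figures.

Length contraction ⇒ γ = L₀/L = 547/92.9 = 5.8881
Time dilation: Δt = γτ₀ = 5.8881 × 9.14 h = 53.8 h

Δt ≈ 53.8 h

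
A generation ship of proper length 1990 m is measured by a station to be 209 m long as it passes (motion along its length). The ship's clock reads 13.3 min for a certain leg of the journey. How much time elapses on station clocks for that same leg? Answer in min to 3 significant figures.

Δt ≈ 127 min

Length contraction ⇒ γ = L₀/L = 1990/209 = 9.5215
Time dilation: Δt = γτ₀ = 9.5215 × 13.3 min = 127 min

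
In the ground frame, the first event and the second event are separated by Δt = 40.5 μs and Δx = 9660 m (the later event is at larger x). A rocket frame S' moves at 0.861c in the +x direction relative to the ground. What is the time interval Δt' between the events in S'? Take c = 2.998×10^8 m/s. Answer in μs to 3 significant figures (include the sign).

Δt' ≈ 25.1 μs

γ = 1/√(1 − 0.861²) = 1.9662
Δt' = γ(Δt − vΔx/c²) = 1.9662 × (40.5 μs − 0.861×9660 m / (2.998×10^8 m/s))
= 1.9662 × (12.757 μs) = 25.1 μs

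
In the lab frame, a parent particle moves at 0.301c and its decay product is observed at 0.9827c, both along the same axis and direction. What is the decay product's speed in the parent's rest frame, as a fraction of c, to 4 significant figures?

u' ≈ 0.9680c

Inverse velocity addition: u' = (u − v)/(1 − uv/c²)
= (0.9827 − 0.301)/(1 − 0.9827×0.301) = 0.6817/0.704207 = 0.9680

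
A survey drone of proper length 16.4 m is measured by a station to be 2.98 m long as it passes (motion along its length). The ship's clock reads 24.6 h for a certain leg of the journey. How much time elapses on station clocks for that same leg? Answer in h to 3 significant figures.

Δt ≈ 135 h

Length contraction ⇒ γ = L₀/L = 16.4/2.98 = 5.5034
Time dilation: Δt = γτ₀ = 5.5034 × 24.6 h = 135 h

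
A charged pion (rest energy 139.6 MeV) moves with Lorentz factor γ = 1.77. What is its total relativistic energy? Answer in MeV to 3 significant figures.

γ = 1.77 (given)
E = γm₀c² = 1.77 × 139.6 MeV = 247 MeV

E ≈ 247 MeV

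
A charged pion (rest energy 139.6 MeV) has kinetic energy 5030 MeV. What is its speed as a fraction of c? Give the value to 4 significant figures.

γ = 1 + K/(m₀c²) = 1 + 5030/139.6 = 37.0315
β = √(1 − 1/γ²) = 0.9996

β ≈ 0.9996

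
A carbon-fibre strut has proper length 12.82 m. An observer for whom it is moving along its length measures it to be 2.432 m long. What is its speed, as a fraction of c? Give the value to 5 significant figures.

γ = L₀/L = 12.82/2.432 = 5.271382
β = √(1 − 1/γ²) = 0.98184

β ≈ 0.98184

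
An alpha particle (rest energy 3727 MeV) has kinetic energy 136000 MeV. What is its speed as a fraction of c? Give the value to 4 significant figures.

γ = 1 + K/(m₀c²) = 1 + 136000/3727 = 37.4905
β = √(1 − 1/γ²) = 0.9996

β ≈ 0.9996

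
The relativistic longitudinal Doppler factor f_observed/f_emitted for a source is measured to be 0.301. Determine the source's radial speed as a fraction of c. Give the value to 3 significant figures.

f_obs/f_src = √((1−β)/(1+β)) = 0.301  ⇒  (1−β)/(1+β) = 0.090601
β = |1 − D²|/(1 + D²) = |1 − 0.090601|/(1 + 0.090601) = 0.834

β ≈ 0.834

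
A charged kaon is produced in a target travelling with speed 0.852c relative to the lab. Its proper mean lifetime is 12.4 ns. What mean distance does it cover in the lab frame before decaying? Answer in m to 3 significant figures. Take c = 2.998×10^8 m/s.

γ = 1/√(1 − 0.852²) = 1.9101
Dilated lifetime: Δt = γτ₀ = 1.9101 × 12.4 ns = 23.685 ns
d = vΔt = 0.852c × 23.685 ns = 2.5543×10^8 m/s × 2.3685×10^-8 s = 6.05 m

d ≈ 6.05 m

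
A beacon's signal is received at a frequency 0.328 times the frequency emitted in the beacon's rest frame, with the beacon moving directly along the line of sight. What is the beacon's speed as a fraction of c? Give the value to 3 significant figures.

f_obs/f_src = √((1−β)/(1+β)) = 0.328  ⇒  (1−β)/(1+β) = 0.10758
β = |1 − D²|/(1 + D²) = |1 − 0.10758|/(1 + 0.10758) = 0.806

β ≈ 0.806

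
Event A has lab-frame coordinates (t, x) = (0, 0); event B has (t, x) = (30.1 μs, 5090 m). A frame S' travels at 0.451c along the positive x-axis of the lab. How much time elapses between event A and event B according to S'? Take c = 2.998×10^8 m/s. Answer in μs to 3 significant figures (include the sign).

Δt' ≈ 25.1 μs

γ = 1/√(1 − 0.451²) = 1.1204
Δt' = γ(Δt − vΔx/c²) = 1.1204 × (30.1 μs − 0.451×5090 m / (2.998×10^8 m/s))
= 1.1204 × (22.443 μs) = 25.1 μs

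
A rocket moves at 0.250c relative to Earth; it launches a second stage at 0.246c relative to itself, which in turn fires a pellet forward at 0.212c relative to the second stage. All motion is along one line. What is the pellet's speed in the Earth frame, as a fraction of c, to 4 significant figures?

u ≈ 0.6180c

Compose boost 2: (0.246 + 0.250)/(1 + 0.246×0.250) = 0.4960/1.06150 = 0.467263
Compose boost 3: (0.212 + 0.467263)/(1 + 0.212×0.467263) = 0.679263/1.09906 = 0.6180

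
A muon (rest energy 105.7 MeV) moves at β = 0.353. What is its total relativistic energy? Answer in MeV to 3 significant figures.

γ = 1/√(1 − 0.353²) = 1.0688
E = γm₀c² = 1.0688 × 105.7 MeV = 113 MeV

E ≈ 113 MeV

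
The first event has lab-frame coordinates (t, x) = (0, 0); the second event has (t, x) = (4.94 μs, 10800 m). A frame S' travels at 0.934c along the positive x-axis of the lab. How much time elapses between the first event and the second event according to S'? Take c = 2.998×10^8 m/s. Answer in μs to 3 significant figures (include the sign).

γ = 1/√(1 − 0.934²) = 2.7990
Δt' = γ(Δt − vΔx/c²) = 2.7990 × (4.94 μs − 0.934×10800 m / (2.998×10^8 m/s))
= 2.7990 × (-28.706 μs) = -80.3 μs

Δt' ≈ -80.3 μs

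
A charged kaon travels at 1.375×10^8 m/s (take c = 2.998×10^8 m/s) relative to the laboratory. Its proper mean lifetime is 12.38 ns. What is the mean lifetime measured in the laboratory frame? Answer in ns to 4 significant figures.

Δt ≈ 13.93 ns

β = v/c = 1.375×10^8 / 2.998×10^8 = 0.458639
γ = 1/√(1 − 0.458639²) = 1.12534
Time dilation: Δt = γτ₀ = 1.12534 × 12.38 ns = 13.93 ns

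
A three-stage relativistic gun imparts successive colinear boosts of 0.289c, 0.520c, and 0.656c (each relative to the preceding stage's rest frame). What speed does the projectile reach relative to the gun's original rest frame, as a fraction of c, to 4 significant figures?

Compose boost 2: (0.520 + 0.289)/(1 + 0.520×0.289) = 0.8090/1.15028 = 0.703307
Compose boost 3: (0.656 + 0.703307)/(1 + 0.656×0.703307) = 1.35931/1.46137 = 0.9302

u ≈ 0.9302c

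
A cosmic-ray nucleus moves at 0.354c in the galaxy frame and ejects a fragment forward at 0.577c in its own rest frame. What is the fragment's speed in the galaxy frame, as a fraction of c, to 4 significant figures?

u ≈ 0.7731c

Compose boost 2: (0.577 + 0.354)/(1 + 0.577×0.354) = 0.9310/1.20426 = 0.7731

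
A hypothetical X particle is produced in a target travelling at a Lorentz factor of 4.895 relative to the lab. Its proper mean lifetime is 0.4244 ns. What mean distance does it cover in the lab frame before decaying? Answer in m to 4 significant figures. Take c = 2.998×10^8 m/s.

d ≈ 0.6097 m

β = √(1 − 1/γ²) = √(1 − 1/4.895²) = 0.978910
Dilated lifetime: Δt = γτ₀ = 4.895 × 0.4244 ns = 2.07744 ns
d = vΔt = 0.978910c × 2.07744 ns = 2.93477×10^8 m/s × 2.07744×10^-9 s = 0.6097 m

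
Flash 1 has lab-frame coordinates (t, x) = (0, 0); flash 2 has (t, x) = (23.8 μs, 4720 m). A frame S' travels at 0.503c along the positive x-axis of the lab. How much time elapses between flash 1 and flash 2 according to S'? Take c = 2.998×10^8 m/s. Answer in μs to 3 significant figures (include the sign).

Δt' ≈ 18.4 μs

γ = 1/√(1 − 0.503²) = 1.1570
Δt' = γ(Δt − vΔx/c²) = 1.1570 × (23.8 μs − 0.503×4720 m / (2.998×10^8 m/s))
= 1.1570 × (15.881 μs) = 18.4 μs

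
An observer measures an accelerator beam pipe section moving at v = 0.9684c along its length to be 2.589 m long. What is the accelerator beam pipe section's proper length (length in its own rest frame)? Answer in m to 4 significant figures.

γ = 1/√(1 − 0.9684²) = 4.00959
L₀ = γL = 4.00959 × 2.589 = 10.38 m

L₀ ≈ 10.38 m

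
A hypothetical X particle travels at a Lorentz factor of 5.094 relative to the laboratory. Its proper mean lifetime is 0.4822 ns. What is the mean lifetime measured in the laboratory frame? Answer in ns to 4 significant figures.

γ = 5.094 (given)
Time dilation: Δt = γτ₀ = 5.094 × 0.4822 ns = 2.456 ns

Δt ≈ 2.456 ns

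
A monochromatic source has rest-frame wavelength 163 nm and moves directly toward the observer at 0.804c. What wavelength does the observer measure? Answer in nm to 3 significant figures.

Relativistic Doppler: λ_obs = λ_src √((1−β)/(1+β))
= 163 × √(0.19600/1.8040) = 163 × 0.32962 = 53.7 nm

λ_obs ≈ 53.7 nm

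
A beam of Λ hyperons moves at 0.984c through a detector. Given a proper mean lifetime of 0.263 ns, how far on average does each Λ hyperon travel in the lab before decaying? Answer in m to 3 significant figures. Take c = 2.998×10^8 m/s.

γ = 1/√(1 − 0.984²) = 5.6127
Dilated lifetime: Δt = γτ₀ = 5.6127 × 0.263 ns = 1.4761 ns
d = vΔt = 0.984c × 1.4761 ns = 2.9500×10^8 m/s × 1.4761×10^-9 s = 0.435 m

d ≈ 0.435 m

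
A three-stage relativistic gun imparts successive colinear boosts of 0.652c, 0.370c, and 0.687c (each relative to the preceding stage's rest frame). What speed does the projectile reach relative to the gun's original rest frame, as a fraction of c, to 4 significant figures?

Compose boost 2: (0.370 + 0.652)/(1 + 0.370×0.652) = 1.022/1.24124 = 0.823370
Compose boost 3: (0.687 + 0.823370)/(1 + 0.687×0.823370) = 1.51037/1.56566 = 0.9647

u ≈ 0.9647c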